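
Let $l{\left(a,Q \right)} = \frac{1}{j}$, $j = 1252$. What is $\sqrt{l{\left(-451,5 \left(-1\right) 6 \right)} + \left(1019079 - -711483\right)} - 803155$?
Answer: $-803155 + \frac{35 \sqrt{553604665}}{626} \approx -8.0184 \cdot 10^{5}$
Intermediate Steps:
$l{\left(a,Q \right)} = \frac{1}{1252}$
$\sqrt{l{\left(-451,5 \left(-1\right) 6 \right)} + \left(1019079 - -711483\right)} - 803155 = \sqrt{\frac{1}{1252} + \left(1019079 - -711483\right)} - 803155 = \sqrt{\frac{1}{1252} + \left(1019079 + 711483\right)} - 803155 = \sqrt{\frac{1}{1252} + 1730562} - 803155 = \sqrt{\frac{2166663625}{1252}} - 803155 = \frac{35 \sqrt{553604665}}{626} - 803155 = -803155 + \frac{35 \sqrt{553604665}}{626}$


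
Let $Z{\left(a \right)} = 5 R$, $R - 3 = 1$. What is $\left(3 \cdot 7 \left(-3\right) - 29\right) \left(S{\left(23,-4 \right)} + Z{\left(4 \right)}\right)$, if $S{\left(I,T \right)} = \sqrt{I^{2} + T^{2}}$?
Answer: $-1840 - 92 \sqrt{545} \approx -3987.8$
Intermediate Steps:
$R = 4$ ($R = 3 + 1 = 4$)
$Z{\left(a \right)} = 20$ ($Z{\left(a \right)} = 5 \cdot 4 = 20$)
$\left(3 \cdot 7 \left(-3\right) - 29\right) \left(S{\left(23,-4 \right)} + Z{\left(4 \right)}\right) = \left(3 \cdot 7 \left(-3\right) - 29\right) \left(\sqrt{23^{2} + \left(-4\right)^{2}} + 20\right) = \left(21 \left(-3\right) - 29\right) \left(\sqrt{529 + 16} + 20\right) = \left(-63 - 29\right) \left(\sqrt{545} + 20\right) = - 92 \left(20 + \sqrt{545}\right) = -1840 - 92 \sqrt{545}$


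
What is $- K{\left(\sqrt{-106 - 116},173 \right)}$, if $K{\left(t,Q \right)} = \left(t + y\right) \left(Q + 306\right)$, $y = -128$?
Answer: $61312 - 479 i \sqrt{222} \approx 61312.0 - 7136.9 i$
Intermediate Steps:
$K{\left(t,Q \right)} = \left(-128 + t\right) \left(306 + Q\right)$ ($K{\left(t,Q \right)} = \left(t - 128\right) \left(Q + 306\right) = \left(-128 + t\right) \left(306 + Q\right)$)
$- K{\left(\sqrt{-106 - 116},173 \right)} = - (-39168 - 22144 + 306 \sqrt{-106 - 116} + 173 \sqrt{-106 - 116}) = - (-39168 - 22144 + 306 \sqrt{-222} + 173 \sqrt{-222}) = - (-39168 - 22144 + 306 i \sqrt{222} + 173 i \sqrt{222}) = - (-61312 + 479 i \sqrt{222}) = 61312 - 479 i \sqrt{222}$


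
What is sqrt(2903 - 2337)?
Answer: sqrt(566) ≈ 23.791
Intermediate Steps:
sqrt(2903 - 2337) = sqrt(566)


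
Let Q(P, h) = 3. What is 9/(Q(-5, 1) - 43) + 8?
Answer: 311/40 ≈ 7.7750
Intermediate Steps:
9/(Q(-5, 1) - 43) + 8 = 9/(3 - 43) + 8 = 9/(-40) + 8 = -1/40*9 + 8 = -9/40 + 8 = 311/40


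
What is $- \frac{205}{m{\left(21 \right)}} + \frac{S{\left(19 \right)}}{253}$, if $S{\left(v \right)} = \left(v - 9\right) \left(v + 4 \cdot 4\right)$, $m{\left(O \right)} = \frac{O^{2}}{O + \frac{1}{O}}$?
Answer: $- \frac{19682980}{2343033} \approx -8.4006$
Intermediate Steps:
$m{\left(O \right)} = \frac{O^{2}}{O + \frac{1}{O}}$
$S{\left(v \right)} = \left(-9 + v\right) \left(16 + v\right)$ ($S{\left(v \right)} = \left(-9 + v\right) \left(v + 16\right) = \left(-9 + v\right) \left(16 + v\right)$)
$- \frac{205}{m{\left(21 \right)}} + \frac{S{\left(19 \right)}}{253} = - \frac{205}{21^{3} \frac{1}{1 + 21^{2}}} + \frac{-144 + 19^{2} + 7 \cdot 19}{253} = - \frac{205}{9261 \frac{1}{1 + 441}} + \left(-144 + 361 + 133\right) \frac{1}{253} = - \frac{205}{9261 \cdot \frac{1}{442}} + 350 \cdot \frac{1}{253} = - \frac{205}{9261 \cdot \frac{1}{442}} + \frac{350}{253} = - \frac{205}{\frac{9261}{442}} + \frac{350}{253} = \left(-205\right) \frac{442}{9261} + \frac{350}{253} = - \frac{90610}{9261} + \frac{350}{253} = - \frac{19682980}{2343033}$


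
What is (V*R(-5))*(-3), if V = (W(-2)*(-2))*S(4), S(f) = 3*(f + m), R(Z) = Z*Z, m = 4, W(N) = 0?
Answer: 0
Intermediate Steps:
R(Z) = Z²
S(f) = 12 + 3*f (S(f) = 3*(f + 4) = 3*(4 + f) = 12 + 3*f)
V = 0 (V = (0*(-2))*(12 + 3*4) = 0*(12 + 12) = 0*24 = 0)
(V*R(-5))*(-3) = (0*(-5)²)*(-3) = (0*25)*(-3) = 0*(-3) = 0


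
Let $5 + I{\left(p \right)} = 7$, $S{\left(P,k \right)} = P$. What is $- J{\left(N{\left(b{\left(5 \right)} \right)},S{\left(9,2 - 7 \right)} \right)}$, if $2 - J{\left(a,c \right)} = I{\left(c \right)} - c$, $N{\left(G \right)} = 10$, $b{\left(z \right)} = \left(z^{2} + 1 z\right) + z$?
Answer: $-9$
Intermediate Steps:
$I{\left(p \right)} = 2$ ($I{\left(p \right)} = -5 + 7 = 2$)
$b{\left(z \right)} = z^{2} + 2 z$ ($b{\left(z \right)} = \left(z^{2} + z\right) + z = \left(z + z^{2}\right) + z = z^{2} + 2 z$)
$J{\left(a,c \right)} = c$ ($J{\left(a,c \right)} = 2 - \left(2 - c\right) = 2 + \left(-2 + c\right) = c$)
$- J{\left(N{\left(b{\left(5 \right)} \right)},S{\left(9,2 - 7 \right)} \right)} = \left(-1\right) 9 = -9$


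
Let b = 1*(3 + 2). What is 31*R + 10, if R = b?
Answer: 165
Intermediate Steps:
b = 5 (b = 1*5 = 5)
R = 5
31*R + 10 = 31*5 + 10 = 155 + 10 = 165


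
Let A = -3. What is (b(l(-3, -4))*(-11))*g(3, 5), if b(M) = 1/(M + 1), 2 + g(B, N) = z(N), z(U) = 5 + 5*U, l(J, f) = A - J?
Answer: -308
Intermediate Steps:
l(J, f) = -3 - J
g(B, N) = 3 + 5*N (g(B, N) = -2 + (5 + 5*N) = 3 + 5*N)
b(M) = 1/(1 + M)
(b(l(-3, -4))*(-11))*g(3, 5) = (-11/(1 + (-3 - 1*(-3))))*(3 + 5*5) = (-11/(1 + (-3 + 3)))*(3 + 25) = (-11/(1 + 0))*28 = (-11/1)*28 = (1*(-11))*28 = -11*28 = -308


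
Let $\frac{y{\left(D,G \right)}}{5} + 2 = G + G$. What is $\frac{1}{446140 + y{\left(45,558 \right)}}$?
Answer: $\frac{1}{451710} \approx 2.2138 \cdot 10^{-6}$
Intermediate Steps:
$y{\left(D,G \right)} = -10 + 10 G$ ($y{\left(D,G \right)} = -10 + 5 \left(G + G\right) = -10 + 5 \cdot 2 G = -10 + 10 G$)
$\frac{1}{446140 + y{\left(45,558 \right)}} = \frac{1}{446140 + \left(-10 + 10 \cdot 558\right)} = \frac{1}{446140 + \left(-10 + 5580\right)} = \frac{1}{446140 + 5570} = \frac{1}{451710}$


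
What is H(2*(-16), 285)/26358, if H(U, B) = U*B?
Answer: -1520/4393 ≈ -0.34600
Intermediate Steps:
H(U, B) = B*U
H(2*(-16), 285)/26358 = (285*(2*(-16)))/26358 = (285*(-32))*(1/26358) = -9120*1/26358 = -1520/4393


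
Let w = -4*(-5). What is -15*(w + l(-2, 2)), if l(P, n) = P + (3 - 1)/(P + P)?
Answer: -525/2 ≈ -262.50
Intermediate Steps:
l(P, n) = P + 1/P (l(P, n) = P + 2/((2*P)) = P + 2*(1/(2*P)) = P + 1/P)
w = 20
-15*(w + l(-2, 2)) = -15*(20 + (-2 + 1/(-2))) = -15*(20 + (-2 - ½)) = -15*(20 - 5/2) = -15*35/2 = -525/2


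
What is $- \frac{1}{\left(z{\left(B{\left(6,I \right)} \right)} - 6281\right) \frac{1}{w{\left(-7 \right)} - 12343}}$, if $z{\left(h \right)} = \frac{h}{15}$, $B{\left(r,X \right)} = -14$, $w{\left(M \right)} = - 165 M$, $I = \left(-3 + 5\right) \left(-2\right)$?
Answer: $- \frac{167820}{94229} \approx -1.781$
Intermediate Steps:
$I = -4$ ($I = 2 \left(-2\right) = -4$)
$z{\left(h \right)} = \frac{h}{15}$ ($z{\left(h \right)} = h \frac{1}{15} = \frac{h}{15}$)
$- \frac{1}{\left(z{\left(B{\left(6,I \right)} \right)} - 6281\right) \frac{1}{w{\left(-7 \right)} - 12343}} = - \frac{1}{\left(\frac{1}{15} \left(-14\right) - 6281\right) \frac{1}{\left(-165\right) \left(-7\right) - 12343}} = - \frac{1}{\left(- \frac{14}{15} - 6281\right) \frac{1}{1155 - 12343}} = - \frac{1}{\left(- \frac{94229}{15}\right) \frac{1}{-11188}} = - \frac{1}{\left(- \frac{94229}{15}\right) \left(- \frac{1}{11188}\right)} = - \frac{1}{\frac{94229}{167820}} = \left(-1\right) \frac{167820}{94229} = - \frac{167820}{94229}$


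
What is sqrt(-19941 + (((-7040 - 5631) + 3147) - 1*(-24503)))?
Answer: I*sqrt(4962) ≈ 70.441*I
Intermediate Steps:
sqrt(-19941 + (((-7040 - 5631) + 3147) - 1*(-24503))) = sqrt(-19941 + ((-12671 + 3147) + 24503)) = sqrt(-19941 + (-9524 + 24503)) = sqrt(-19941 + 14979) = sqrt(-4962) = I*sqrt(4962)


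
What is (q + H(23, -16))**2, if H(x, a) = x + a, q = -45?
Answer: 1444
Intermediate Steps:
H(x, a) = a + x
(q + H(23, -16))**2 = (-45 + (-16 + 23))**2 = (-45 + 7)**2 = (-38)**2 = 1444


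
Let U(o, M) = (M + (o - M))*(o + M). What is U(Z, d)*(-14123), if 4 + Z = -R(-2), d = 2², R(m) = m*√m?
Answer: 112984 + 112984*I*√2 ≈ 1.1298e+5 + 1.5978e+5*I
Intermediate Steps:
R(m) = m^(3/2)
d = 4
Z = -4 + 2*I*√2 (Z = -4 - (-2)^(3/2) = -4 - (-2)*I*√2 = -4 + 2*I*√2 ≈ -4.0 + 2.8284*I)
U(o, M) = o*(M + o)
U(Z, d)*(-14123) = ((-4 + 2*I*√2)*(4 + (-4 + 2*I*√2)))*(-14123) = ((-4 + 2*I*√2)*(2*I*√2))*(-14123) = (2*I*√2*(-4 + 2*I*√2))*(-14123) = -28246*I*√2*(-4 + 2*I*√2)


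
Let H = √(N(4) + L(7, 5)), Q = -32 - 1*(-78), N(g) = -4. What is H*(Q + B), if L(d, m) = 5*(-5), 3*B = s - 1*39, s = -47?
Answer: 52*I*√29/3 ≈ 93.343*I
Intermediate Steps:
B = -86/3 (B = (-47 - 1*39)/3 = (-47 - 39)/3 = (⅓)*(-86) = -86/3 ≈ -28.667)
L(d, m) = -25
Q = 46 (Q = -32 + 78 = 46)
H = I*√29 (H = √(-4 - 25) = √(-29) = I*√29 ≈ 5.3852*I)
H*(Q + B) = (I*√29)*(46 - 86/3) = (I*√29)*(52/3) = 52*I*√29/3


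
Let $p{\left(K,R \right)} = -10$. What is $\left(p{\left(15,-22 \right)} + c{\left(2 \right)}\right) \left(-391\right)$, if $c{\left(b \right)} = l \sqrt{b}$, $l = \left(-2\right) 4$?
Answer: $3910 + 3128 \sqrt{2} \approx 8333.7$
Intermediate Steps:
$l = -8$
$c{\left(b \right)} = - 8 \sqrt{b}$
$\left(p{\left(15,-22 \right)} + c{\left(2 \right)}\right) \left(-391\right) = \left(-10 - 8 \sqrt{2}\right) \left(-391\right) = 3910 + 3128 \sqrt{2}$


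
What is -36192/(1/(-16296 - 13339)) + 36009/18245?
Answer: 19568673326409/18245 ≈ 1.0725e+9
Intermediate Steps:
-36192/(1/(-16296 - 13339)) + 36009/18245 = -36192/(1/(-29635)) + 36009*(1/18245) = -36192/(-1/29635) + 36009/18245 = -36192*(-29635) + 36009/18245 = 1072549920 + 36009/18245 = 19568673326409/18245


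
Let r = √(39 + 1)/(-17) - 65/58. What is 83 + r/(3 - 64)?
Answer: 293719/3538 + 2*√10/1037 ≈ 83.024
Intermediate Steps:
r = -65/58 - 2*√10/17 (r = √40*(-1/17) - 65*1/58 = (2*√10)*(-1/17) - 65/58 = -2*√10/17 - 65/58 = -65/58 - 2*√10/17 ≈ -1.4927)
83 + r/(3 - 64) = 83 + (-65/58 - 2*√10/17)/(3 - 64) = 83 + (-65/58 - 2*√10/17)/(-61) = 83 + (-65/58 - 2*√10/17)*(-1/61) = 83 + (65/3538 + 2*√10/1037) = 293719/3538 + 2*√10/1037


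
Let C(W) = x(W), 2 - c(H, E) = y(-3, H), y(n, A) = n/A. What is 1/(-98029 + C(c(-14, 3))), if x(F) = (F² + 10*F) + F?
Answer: -196/19209209 ≈ -1.0203e-5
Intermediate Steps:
x(F) = F² + 11*F
c(H, E) = 2 + 3/H (c(H, E) = 2 - (-3)/H = 2 + 3/H)
C(W) = W*(11 + W)
1/(-98029 + C(c(-14, 3))) = 1/(-98029 + (2 + 3/(-14))*(11 + (2 + 3/(-14)))) = 1/(-98029 + (2 + 3*(-1/14))*(11 + (2 + 3*(-1/14)))) = 1/(-98029 + (2 - 3/14)*(11 + (2 - 3/14))) = 1/(-98029 + 25*(11 + 25/14)/14) = 1/(-98029 + (25/14)*(179/14)) = 1/(-98029 + 4475/196) = 1/(-19209209/196) = -196/19209209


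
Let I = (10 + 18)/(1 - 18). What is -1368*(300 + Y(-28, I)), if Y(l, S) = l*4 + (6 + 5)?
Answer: -272232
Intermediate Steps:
I = -28/17 (I = 28/(-17) = 28*(-1/17) = -28/17 ≈ -1.6471)
Y(l, S) = 11 + 4*l (Y(l, S) = 4*l + 11 = 11 + 4*l)
-1368*(300 + Y(-28, I)) = -1368*(300 + (11 + 4*(-28))) = -1368*(300 + (11 - 112)) = -1368*(300 - 101) = -1368*199 = -272232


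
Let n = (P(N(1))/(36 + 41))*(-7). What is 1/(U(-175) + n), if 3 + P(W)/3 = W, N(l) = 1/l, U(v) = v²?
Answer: 11/336881 ≈ 3.2652e-5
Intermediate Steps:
P(W) = -9 + 3*W
n = 6/11 (n = ((-9 + 3/1)/(36 + 41))*(-7) = ((-9 + 3*1)/77)*(-7) = ((-9 + 3)*(1/77))*(-7) = -6*1/77*(-7) = -6/77*(-7) = 6/11 ≈ 0.54545)
1/(U(-175) + n) = 1/((-175)² + 6/11) = 1/(30625 + 6/11) = 1/(336881/11) = 11/336881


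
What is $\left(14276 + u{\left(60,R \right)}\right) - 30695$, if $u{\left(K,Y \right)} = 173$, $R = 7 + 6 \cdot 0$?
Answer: $-16246$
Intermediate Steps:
$R = 7$ ($R = 7 + 0 = 7$)
$\left(14276 + u{\left(60,R \right)}\right) - 30695 = \left(14276 + 173\right) - 30695 = 14449 - 30695 = -16246$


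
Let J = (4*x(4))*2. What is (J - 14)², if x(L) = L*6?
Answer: 31684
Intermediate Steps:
x(L) = 6*L
J = 192 (J = (4*(6*4))*2 = (4*24)*2 = 96*2 = 192)
(J - 14)² = (192 - 14)² = 178² = 31684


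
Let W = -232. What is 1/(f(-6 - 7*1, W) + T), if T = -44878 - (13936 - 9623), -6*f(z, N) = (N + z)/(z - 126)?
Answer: -834/41025539 ≈ -2.0329e-5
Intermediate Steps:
f(z, N) = -(N + z)/(6*(-126 + z)) (f(z, N) = -(N + z)/(6*(z - 126)) = -(N + z)/(6*(-126 + z)))
T = -49191 (T = -44878 - 1*4313 = -44878 - 4313 = -49191)
1/(f(-6 - 7*1, W) + T) = 1/((-1*(-232) - (-6 - 7*1))/(6*(-126 + (-6 - 7*1))) - 49191) = 1/((232 - (-6 - 7))/(6*(-126 + (-6 - 7))) - 49191) = 1/((232 - 1*(-13))/(6*(-126 - 13)) - 49191) = 1/((⅙)*(232 + 13)/(-139) - 49191) = 1/((⅙)*(-1/139)*245 - 49191) = 1/(-245/834 - 49191) = 1/(-41025539/834) = -834/41025539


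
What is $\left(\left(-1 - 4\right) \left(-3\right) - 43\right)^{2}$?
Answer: $784$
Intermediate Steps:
$\left(\left(-1 - 4\right) \left(-3\right) - 43\right)^{2} = \left(\left(-5\right) \left(-3\right) - 43\right)^{2} = \left(15 - 43\right)^{2} = \left(-28\right)^{2} = 784$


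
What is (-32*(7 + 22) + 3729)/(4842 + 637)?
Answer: 2801/5479 ≈ 0.51122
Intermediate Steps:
(-32*(7 + 22) + 3729)/(4842 + 637) = (-32*29 + 3729)/5479 = (-928 + 3729)*(1/5479) = 2801*(1/5479) = 2801/5479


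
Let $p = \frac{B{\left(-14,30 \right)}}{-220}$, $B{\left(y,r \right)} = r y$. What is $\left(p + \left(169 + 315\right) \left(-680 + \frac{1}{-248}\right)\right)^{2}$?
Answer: $\frac{50382232791497161}{465124} \approx 1.0832 \cdot 10^{11}$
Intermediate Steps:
$p = \frac{21}{11}$ ($p = \frac{30 \left(-14\right)}{-220} = \left(-420\right) \left(- \frac{1}{220}\right) = \frac{21}{11} \approx 1.9091$)
$\left(p + \left(169 + 315\right) \left(-680 + \frac{1}{-248}\right)\right)^{2} = \left(\frac{21}{11} + \left(169 + 315\right) \left(-680 + \frac{1}{-248}\right)\right)^{2} = \left(\frac{21}{11} + 484 \left(-680 - \frac{1}{248}\right)\right)^{2} = \left(\frac{21}{11} + 484 \left(- \frac{168641}{248}\right)\right)^{2} = \left(\frac{21}{11} - \frac{20405561}{62}\right)^{2} = \left(- \frac{224459869}{682}\right)^{2} = \frac{50382232791497161}{465124}$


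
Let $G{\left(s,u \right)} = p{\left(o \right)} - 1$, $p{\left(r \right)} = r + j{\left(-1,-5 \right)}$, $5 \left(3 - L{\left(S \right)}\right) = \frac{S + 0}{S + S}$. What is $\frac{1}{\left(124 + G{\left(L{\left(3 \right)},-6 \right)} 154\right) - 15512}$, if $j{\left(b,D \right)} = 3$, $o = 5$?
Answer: $- \frac{1}{14310} \approx -6.9881 \cdot 10^{-5}$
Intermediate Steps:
$L{\left(S \right)} = \frac{29}{10}$ ($L{\left(S \right)} = 3 - \frac{\left(S + 0\right) \frac{1}{S + S}}{5} = 3 - \frac{S \frac{1}{2 S}}{5} = 3 - \frac{1}{10} = \frac{29}{10}$)
$p{\left(r \right)} = 3 + r$ ($p{\left(r \right)} = r + 3 = 3 + r$)
$G{\left(s,u \right)} = 7$ ($G{\left(s,u \right)} = \left(3 + 5\right) - 1 = 8 - 1 = 7$)
$\frac{1}{\left(124 + G{\left(L{\left(3 \right)},-6 \right)} 154\right) - 15512} = \frac{1}{\left(124 + 7 \cdot 154\right) - 15512} = \frac{1}{\left(124 + 1078\right) - 15512} = \frac{1}{1202 - 15512} = \frac{1}{-14310} = - \frac{1}{14310}$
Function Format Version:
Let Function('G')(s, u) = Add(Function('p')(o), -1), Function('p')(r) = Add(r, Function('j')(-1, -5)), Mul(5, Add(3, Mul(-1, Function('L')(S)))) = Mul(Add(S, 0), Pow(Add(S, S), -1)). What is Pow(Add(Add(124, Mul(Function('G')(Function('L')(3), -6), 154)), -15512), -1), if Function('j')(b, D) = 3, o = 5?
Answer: Rational(-1, 14310) ≈ -6.9881e-5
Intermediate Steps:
Function('L')(S) = Rational(29, 10) (Function('L')(S) = Add(3, Mul(Rational(-1, 5), Mul(Add(S, 0), Pow(Add(S, S), -1)))) = Add(3, Mul(Rational(-1, 5), Mul(S, Pow(Mul(2, S), -1)))) = Add(3, Mul(Rational(-1, 5), Mul(S, Mul(Rational(1, 2), Pow(S, -1))))) = Add(3, Mul(Rational(-1, 5), Rational(1, 2))) = Add(3, Rational(-1, 10)) = Rational(29, 10))
Function('p')(r) = Add(3, r) (Function('p')(r) = Add(r, 3) = Add(3, r))
Function('G')(s, u) = 7 (Function('G')(s, u) = Add(Add(3, 5), -1) = Add(8, -1) = 7)
Pow(Add(Add(124, Mul(Function('G')(Function('L')(3), -6), 154)), -15512), -1) = Pow(Add(Add(124, Mul(7, 154)), -15512), -1) = Pow(Add(Add(124, 1078), -15512), -1) = Pow(Add(1202, -15512), -1) = Pow(-14310, -1) = Rational(-1, 14310)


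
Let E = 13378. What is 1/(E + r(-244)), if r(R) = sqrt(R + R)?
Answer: 6689/89485686 - I*sqrt(122)/89485686 ≈ 7.4749e-5 - 1.2343e-7*I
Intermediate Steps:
r(R) = sqrt(2)*sqrt(R) (r(R) = sqrt(2*R) = sqrt(2)*sqrt(R))
1/(E + r(-244)) = 1/(13378 + sqrt(2)*sqrt(-244)) = 1/(13378 + sqrt(2)*(2*I*sqrt(61))) = 1/(13378 + 2*I*sqrt(122))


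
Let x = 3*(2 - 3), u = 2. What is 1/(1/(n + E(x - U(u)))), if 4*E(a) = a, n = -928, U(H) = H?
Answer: -3717/4 ≈ -929.25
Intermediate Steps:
x = -3 (x = 3*(-1) = -3)
E(a) = a/4
1/(1/(n + E(x - U(u)))) = 1/(1/(-928 + (-3 - 1*2)/4)) = 1/(1/(-928 + (-3 - 2)/4)) = 1/(1/(-928 + (¼)*(-5))) = 1/(1/(-928 - 5/4)) = 1/(1/(-3717/4)) = 1/(-4/3717) = -3717/4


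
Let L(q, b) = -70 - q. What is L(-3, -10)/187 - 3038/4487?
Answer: -124105/119867 ≈ -1.0354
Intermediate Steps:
L(-3, -10)/187 - 3038/4487 = (-70 - 1*(-3))/187 - 3038/4487 = (-70 + 3)*(1/187) - 3038*1/4487 = -67*1/187 - 434/641 = -67/187 - 434/641 = -124105/119867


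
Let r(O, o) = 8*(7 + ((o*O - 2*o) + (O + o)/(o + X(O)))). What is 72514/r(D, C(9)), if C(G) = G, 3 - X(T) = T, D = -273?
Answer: -3444415/938192 ≈ -3.6713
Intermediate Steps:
X(T) = 3 - T
r(O, o) = 56 - 16*o + 8*O*o + 8*(O + o)/(3 + o - O) (r(O, o) = 8*(7 + ((o*O - 2*o) + (O + o)/(o + (3 - O)))) = 8*(7 + ((O*o - 2*o) + (O + o)/(3 + o - O))) = 8*(7 + ((-2*o + O*o) + (O + o)/(3 + o - O))) = 8*(7 + (-2*o + O*o + (O + o)/(3 + o - O))) = 8*(7 - 2*o + O*o + (O + o)/(3 + o - O)) = 56 - 16*o + 8*O*o + 8*(O + o)/(3 + o - O))
72514/r(D, C(9)) = 72514/((8*(21 - 6*(-273) - 2*9**2 + 2*9 - 273*9**2 - 1*9*(-273)**2 + 5*(-273)*9)/(3 + 9 - 1*(-273)))) = 72514/((8*(21 + 1638 - 2*81 + 18 - 273*81 - 1*9*74529 - 12285)/(3 + 9 + 273))) = 72514/((8*(21 + 1638 - 162 + 18 - 22113 - 670761 - 12285)/285)) = 72514/((8*(1/285)*(-703644))) = 72514/(-1876384/95) = 72514*(-95/1876384) = -3444415/938192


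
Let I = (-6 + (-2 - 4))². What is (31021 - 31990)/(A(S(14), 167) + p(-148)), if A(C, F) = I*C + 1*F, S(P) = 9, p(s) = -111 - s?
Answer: -323/500 ≈ -0.64600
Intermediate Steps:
I = 144 (I = (-6 - 6)² = (-12)² = 144)
A(C, F) = F + 144*C (A(C, F) = 144*C + 1*F = 144*C + F = F + 144*C)
(31021 - 31990)/(A(S(14), 167) + p(-148)) = (31021 - 31990)/((167 + 144*9) + (-111 - 1*(-148))) = -969/((167 + 1296) + (-111 + 148)) = -969/(1463 + 37) = -969/1500 = -969*1/1500 = -323/500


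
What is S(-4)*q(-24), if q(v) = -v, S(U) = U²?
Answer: 384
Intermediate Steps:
S(-4)*q(-24) = (-4)²*(-1*(-24)) = 16*24 = 384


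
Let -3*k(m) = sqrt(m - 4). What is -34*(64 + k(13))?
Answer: -2142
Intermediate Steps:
k(m) = -sqrt(-4 + m)/3 (k(m) = -sqrt(m - 4)/3 = -sqrt(-4 + m)/3)
-34*(64 + k(13)) = -34*(64 - sqrt(-4 + 13)/3) = -34*(64 - sqrt(9)/3) = -34*(64 - 1/3*3) = -34*(64 - 1) = -34*63 = -2142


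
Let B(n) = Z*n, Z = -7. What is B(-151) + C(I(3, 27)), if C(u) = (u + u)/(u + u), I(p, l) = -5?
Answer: 1058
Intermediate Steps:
B(n) = -7*n
C(u) = 1 (C(u) = (2*u)/((2*u)) = (2*u)*(1/(2*u)) = 1)
B(-151) + C(I(3, 27)) = -7*(-151) + 1 = 1057 + 1 = 1058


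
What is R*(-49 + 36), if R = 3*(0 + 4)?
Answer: -156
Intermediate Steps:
R = 12 (R = 3*4 = 12)
R*(-49 + 36) = 12*(-49 + 36) = 12*(-13) = -156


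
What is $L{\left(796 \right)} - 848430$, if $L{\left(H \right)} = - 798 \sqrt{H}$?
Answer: $-848430 - 1596 \sqrt{199} \approx -8.7094 \cdot 10^{5}$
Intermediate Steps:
$L{\left(796 \right)} - 848430 = - 798 \sqrt{796} - 848430 = - 798 \cdot 2 \sqrt{199} - 848430 = - 1596 \sqrt{199} - 848430 = -848430 - 1596 \sqrt{199}$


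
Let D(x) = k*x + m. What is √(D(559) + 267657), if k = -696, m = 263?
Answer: 2*I*√30286 ≈ 348.06*I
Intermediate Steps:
D(x) = 263 - 696*x (D(x) = -696*x + 263 = 263 - 696*x)
√(D(559) + 267657) = √((263 - 696*559) + 267657) = √((263 - 389064) + 267657) = √(-388801 + 267657) = √(-121144) = 2*I*√30286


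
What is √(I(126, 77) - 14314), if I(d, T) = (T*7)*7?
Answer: I*√10541 ≈ 102.67*I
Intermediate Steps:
I(d, T) = 49*T (I(d, T) = (7*T)*7 = 49*T)
√(I(126, 77) - 14314) = √(49*77 - 14314) = √(3773 - 14314) = √(-10541) = I*√10541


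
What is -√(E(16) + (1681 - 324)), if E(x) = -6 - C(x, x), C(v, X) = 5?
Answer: -√1346 ≈ -36.688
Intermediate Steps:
E(x) = -11 (E(x) = -6 - 1*5 = -6 - 5 = -11)
-√(E(16) + (1681 - 324)) = -√(-11 + (1681 - 324)) = -√(-11 + 1357) = -√1346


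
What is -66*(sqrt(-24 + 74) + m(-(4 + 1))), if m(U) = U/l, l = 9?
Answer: 110/3 - 330*sqrt(2) ≈ -430.02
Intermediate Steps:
m(U) = U/9
-66*(sqrt(-24 + 74) + m(-(4 + 1))) = -66*(sqrt(-24 + 74) + (-(4 + 1))/9) = -66*(sqrt(50) + (-1*5)/9) = -66*(5*sqrt(2) + (1/9)*(-5)) = -66*(5*sqrt(2) - 5/9) = -66*(-5/9 + 5*sqrt(2)) = 110/3 - 330*sqrt(2)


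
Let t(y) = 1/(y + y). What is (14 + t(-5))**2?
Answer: 19321/100 ≈ 193.21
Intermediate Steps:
t(y) = 1/(2*y)
(14 + t(-5))**2 = (14 + (1/2)/(-5))**2 = (14 + (1/2)*(-1/5))**2 = (14 - 1/10)**2 = (139/10)**2 = 19321/100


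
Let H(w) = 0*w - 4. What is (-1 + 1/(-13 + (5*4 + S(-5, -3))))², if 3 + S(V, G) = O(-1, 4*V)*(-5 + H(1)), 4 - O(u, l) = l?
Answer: 45369/44944 ≈ 1.0095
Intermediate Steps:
O(u, l) = 4 - l
H(w) = -4 (H(w) = 0 - 4 = -4)
S(V, G) = -39 + 36*V (S(V, G) = -3 + (4 - 4*V)*(-5 - 4) = -3 + (4 - 4*V)*(-9) = -3 + (-36 + 36*V) = -39 + 36*V)
(-1 + 1/(-13 + (5*4 + S(-5, -3))))² = (-1 + 1/(-13 + (5*4 + (-39 + 36*(-5)))))² = (-1 + 1/(-13 + (20 + (-39 - 180))))² = (-1 + 1/(-13 + (20 - 219)))² = (-1 + 1/(-13 - 199))² = (-1 + 1/(-212))² = (-1 - 1/212)² = (-213/212)² = 45369/44944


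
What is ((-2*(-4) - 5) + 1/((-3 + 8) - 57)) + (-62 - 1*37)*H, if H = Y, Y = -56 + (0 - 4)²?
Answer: 206075/52 ≈ 3963.0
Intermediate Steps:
Y = -40 (Y = -56 + (-4)² = -56 + 16 = -40)
H = -40
((-2*(-4) - 5) + 1/((-3 + 8) - 57)) + (-62 - 1*37)*H = ((-2*(-4) - 5) + 1/((-3 + 8) - 57)) + (-62 - 1*37)*(-40) = ((8 - 5) + 1/(5 - 57)) + (-62 - 37)*(-40) = (3 + 1/(-52)) - 99*(-40) = (3 - 1/52) + 3960 = 155/52 + 3960 = 206075/52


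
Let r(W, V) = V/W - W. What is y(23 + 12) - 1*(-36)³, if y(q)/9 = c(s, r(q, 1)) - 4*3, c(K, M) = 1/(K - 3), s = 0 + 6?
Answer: 46551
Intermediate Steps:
s = 6
r(W, V) = -W + V/W
c(K, M) = 1/(-3 + K)
y(q) = -105 (y(q) = 9*(1/(-3 + 6) - 4*3) = 9*(1/3 - 12) = 9*(⅓ - 12) = 9*(-35/3) = -105)
y(23 + 12) - 1*(-36)³ = -105 - 1*(-36)³ = -105 - 1*(-46656) = -105 + 46656 = 46551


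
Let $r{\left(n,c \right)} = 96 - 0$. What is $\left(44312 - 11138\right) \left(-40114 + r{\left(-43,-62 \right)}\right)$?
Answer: $-1327557132$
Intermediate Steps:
$r{\left(n,c \right)} = 96$ ($r{\left(n,c \right)} = 96 + 0 = 96$)
$\left(44312 - 11138\right) \left(-40114 + r{\left(-43,-62 \right)}\right) = \left(44312 - 11138\right) \left(-40114 + 96\right) = 33174 \left(-40018\right) = -1327557132$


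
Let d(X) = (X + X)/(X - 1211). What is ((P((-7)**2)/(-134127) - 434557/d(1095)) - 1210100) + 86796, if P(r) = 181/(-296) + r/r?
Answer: -15944338983711911/14491081080 ≈ -1.1003e+6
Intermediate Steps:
P(r) = 115/296 (P(r) = 181*(-1/296) + 1 = -181/296 + 1 = 115/296)
d(X) = 2*X/(-1211 + X) (d(X) = (2*X)/(-1211 + X) = 2*X/(-1211 + X))
((P((-7)**2)/(-134127) - 434557/d(1095)) - 1210100) + 86796 = (((115/296)/(-134127) - 434557/(2*1095/(-1211 + 1095))) - 1210100) + 86796 = (((115/296)*(-1/134127) - 434557/(2*1095/(-116))) - 1210100) + 86796 = ((-115/39701592 - 434557/(2*1095*(-1/116))) - 1210100) + 86796 = ((-115/39701592 - 434557/(-1095/58)) - 1210100) + 86796 = ((-115/39701592 - 434557*(-58/1095)) - 1210100) + 86796 = ((-115/39701592 + 25204306/1095) - 1210100) + 86796 = (333550357776409/14491081080 - 1210100) + 86796 = -17202106857131591/14491081080 + 86796 = -15944338983711911/14491081080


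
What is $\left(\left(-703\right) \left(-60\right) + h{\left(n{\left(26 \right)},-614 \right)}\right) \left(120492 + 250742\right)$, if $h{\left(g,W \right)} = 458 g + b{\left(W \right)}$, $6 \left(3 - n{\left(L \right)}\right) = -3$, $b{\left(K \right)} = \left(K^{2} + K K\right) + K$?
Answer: $295933266674$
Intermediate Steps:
$b{\left(K \right)} = K + 2 K^{2}$ ($b{\left(K \right)} = \left(K^{2} + K^{2}\right) + K = 2 K^{2} + K = K + 2 K^{2}$)
$n{\left(L \right)} = \frac{7}{2}$ ($n{\left(L \right)} = 3 - - \frac{1}{2} = 3 + \frac{1}{2} = \frac{7}{2}$)
$h{\left(g,W \right)} = 458 g + W \left(1 + 2 W\right)$
$\left(\left(-703\right) \left(-60\right) + h{\left(n{\left(26 \right)},-614 \right)}\right) \left(120492 + 250742\right) = \left(\left(-703\right) \left(-60\right) - \left(-1603 + 614 \left(1 + 2 \left(-614\right)\right)\right)\right) \left(120492 + 250742\right) = \left(42180 - \left(-1603 + 614 \left(1 - 1228\right)\right)\right) 371234 = \left(42180 + \left(1603 - -753378\right)\right) 371234 = \left(42180 + \left(1603 + 753378\right)\right) 371234 = \left(42180 + 754981\right) 371234 = 797161 \cdot 371234 = 295933266674$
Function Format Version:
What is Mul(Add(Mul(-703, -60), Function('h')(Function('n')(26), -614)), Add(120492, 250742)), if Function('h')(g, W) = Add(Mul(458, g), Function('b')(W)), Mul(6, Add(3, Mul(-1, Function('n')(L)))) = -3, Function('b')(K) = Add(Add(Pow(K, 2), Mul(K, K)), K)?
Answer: 295933266674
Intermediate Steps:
Function('b')(K) = Add(K, Mul(2, Pow(K, 2))) (Function('b')(K) = Add(Add(Pow(K, 2), Pow(K, 2)), K) = Add(Mul(2, Pow(K, 2)), K) = Add(K, Mul(2, Pow(K, 2))))
Function('n')(L) = Rational(7, 2) (Function('n')(L) = Add(3, Mul(Rational(-1, 6), -3)) = Add(3, Rational(1, 2)) = Rational(7, 2))
Function('h')(g, W) = Add(Mul(458, g), Mul(W, Add(1, Mul(2, W))))
Mul(Add(Mul(-703, -60), Function('h')(Function('n')(26), -614)), Add(120492, 250742)) = Mul(Add(Mul(-703, -60), Add(Mul(458, Rational(7, 2)), Mul(-614, Add(1, Mul(2, -614))))), Add(120492, 250742)) = Mul(Add(42180, Add(1603, Mul(-614, Add(1, -1228)))), 371234) = Mul(Add(42180, Add(1603, Mul(-614, -1227))), 371234) = Mul(Add(42180, Add(1603, 753378)), 371234) = Mul(Add(42180, 754981), 371234) = Mul(797161, 371234) = 295933266674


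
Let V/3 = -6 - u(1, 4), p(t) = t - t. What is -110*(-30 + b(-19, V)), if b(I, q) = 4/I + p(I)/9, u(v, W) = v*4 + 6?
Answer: 63140/19 ≈ 3323.2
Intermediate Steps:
u(v, W) = 6 + 4*v (u(v, W) = 4*v + 6 = 6 + 4*v)
p(t) = 0
V = -48 (V = 3*(-6 - (6 + 4*1)) = 3*(-6 - (6 + 4)) = 3*(-6 - 1*10) = 3*(-6 - 10) = 3*(-16) = -48)
b(I, q) = 4/I (b(I, q) = 4/I + 0/9 = 4/I + 0*(⅑) = 4/I + 0 = 4/I)
-110*(-30 + b(-19, V)) = -110*(-30 + 4/(-19)) = -110*(-30 + 4*(-1/19)) = -110*(-30 - 4/19) = -110*(-574/19) = 63140/19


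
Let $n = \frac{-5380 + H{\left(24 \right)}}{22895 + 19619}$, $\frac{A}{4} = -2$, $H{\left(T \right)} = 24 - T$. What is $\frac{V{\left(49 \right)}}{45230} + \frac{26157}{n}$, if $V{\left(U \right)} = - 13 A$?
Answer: $- \frac{2514875487551}{12166870} \approx -2.067 \cdot 10^{5}$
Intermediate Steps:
$A = -8$ ($A = 4 \left(-2\right) = -8$)
$V{\left(U \right)} = 104$ ($V{\left(U \right)} = \left(-13\right) \left(-8\right) = 104$)
$n = - \frac{2690}{21257}$ ($n = \frac{-5380 + \left(24 - 24\right)}{22895 + 19619} = \frac{-5380 + \left(24 - 24\right)}{42514} = \left(-5380 + 0\right) \frac{1}{42514} = \left(-5380\right) \frac{1}{42514} = - \frac{2690}{21257} \approx -0.12655$)
$\frac{V{\left(49 \right)}}{45230} + \frac{26157}{n} = \frac{104}{45230} + \frac{26157}{- \frac{2690}{21257}} = 104 \cdot \frac{1}{45230} + 26157 \left(- \frac{21257}{2690}\right) = \frac{52}{22615} - \frac{556019349}{2690} = - \frac{2514875487551}{12166870}$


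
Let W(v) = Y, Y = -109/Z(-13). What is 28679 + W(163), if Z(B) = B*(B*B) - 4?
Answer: 63122588/2201 ≈ 28679.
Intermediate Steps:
Z(B) = -4 + B³ (Z(B) = B*B² - 4 = B³ - 4 = -4 + B³)
Y = 109/2201 (Y = -109/(-4 + (-13)³) = -109/(-4 - 2197) = -109/(-2201) = -109*(-1/2201) = 109/2201 ≈ 0.049523)
W(v) = 109/2201
28679 + W(163) = 28679 + 109/2201 = 63122588/2201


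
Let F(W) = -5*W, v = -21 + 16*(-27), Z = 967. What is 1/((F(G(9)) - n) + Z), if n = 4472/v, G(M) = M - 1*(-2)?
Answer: 453/417608 ≈ 0.0010847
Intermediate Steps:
G(M) = 2 + M (G(M) = M + 2 = 2 + M)
v = -453 (v = -21 - 432 = -453)
n = -4472/453 (n = 4472/(-453) = 4472*(-1/453) = -4472/453 ≈ -9.8720)
1/((F(G(9)) - n) + Z) = 1/((-5*(2 + 9) - 1*(-4472/453)) + 967) = 1/((-5*11 + 4472/453) + 967) = 1/((-55 + 4472/453) + 967) = 1/(-20443/453 + 967) = 1/(417608/453) = 453/417608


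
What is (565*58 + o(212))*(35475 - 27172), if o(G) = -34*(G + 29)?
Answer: 204054528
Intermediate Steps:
o(G) = -986 - 34*G (o(G) = -34*(29 + G) = -986 - 34*G)
(565*58 + o(212))*(35475 - 27172) = (565*58 + (-986 - 34*212))*(35475 - 27172) = (32770 + (-986 - 7208))*8303 = (32770 - 8194)*8303 = 24576*8303 = 204054528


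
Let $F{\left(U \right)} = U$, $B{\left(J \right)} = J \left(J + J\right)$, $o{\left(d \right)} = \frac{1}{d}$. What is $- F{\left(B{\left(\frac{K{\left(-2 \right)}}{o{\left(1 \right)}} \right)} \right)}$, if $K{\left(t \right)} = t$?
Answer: $-8$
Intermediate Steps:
$B{\left(J \right)} = 2 J^{2}$ ($B{\left(J \right)} = J 2 J = 2 J^{2}$)
$- F{\left(B{\left(\frac{K{\left(-2 \right)}}{o{\left(1 \right)}} \right)} \right)} = - 2 \left(- \frac{2}{1^{-1}}\right)^{2} = - 2 \left(- \frac{2}{1}\right)^{2} = - 2 \left(\left(-2\right) 1\right)^{2} = - 2 \left(-2\right)^{2} = - 2 \cdot 4 = \left(-1\right) 8 = -8$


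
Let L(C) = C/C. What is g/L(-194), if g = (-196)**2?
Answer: 38416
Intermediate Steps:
g = 38416
L(C) = 1
g/L(-194) = 38416/1 = 38416*1 = 38416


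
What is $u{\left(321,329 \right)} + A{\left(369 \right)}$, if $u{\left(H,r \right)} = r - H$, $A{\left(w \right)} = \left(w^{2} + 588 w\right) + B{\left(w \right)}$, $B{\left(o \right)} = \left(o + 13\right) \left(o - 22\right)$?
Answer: $485695$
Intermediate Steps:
$B{\left(o \right)} = \left(-22 + o\right) \left(13 + o\right)$ ($B{\left(o \right)} = \left(13 + o\right) \left(-22 + o\right) = \left(-22 + o\right) \left(13 + o\right)$)
$A{\left(w \right)} = -286 + 2 w^{2} + 579 w$ ($A{\left(w \right)} = \left(w^{2} + 588 w\right) - \left(286 - w^{2} + 9 w\right) = -286 + 2 w^{2} + 579 w$)
$u{\left(321,329 \right)} + A{\left(369 \right)} = \left(329 - 321\right) + \left(-286 + 2 \cdot 369^{2} + 579 \cdot 369\right) = \left(329 - 321\right) + \left(-286 + 2 \cdot 136161 + 213651\right) = 8 + \left(-286 + 272322 + 213651\right) = 8 + 485687 = 485695$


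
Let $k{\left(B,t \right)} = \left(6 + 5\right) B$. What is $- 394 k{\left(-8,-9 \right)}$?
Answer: $34672$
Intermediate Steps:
$k{\left(B,t \right)} = 11 B$
$- 394 k{\left(-8,-9 \right)} = - 394 \cdot 11 \left(-8\right) = \left(-394\right) \left(-88\right) = 34672$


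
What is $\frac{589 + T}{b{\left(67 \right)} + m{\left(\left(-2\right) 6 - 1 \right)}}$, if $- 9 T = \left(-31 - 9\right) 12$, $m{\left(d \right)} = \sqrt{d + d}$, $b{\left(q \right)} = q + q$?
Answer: $\frac{129109}{26973} - \frac{1927 i \sqrt{26}}{53946} \approx 4.7866 - 0.18214 i$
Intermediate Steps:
$b{\left(q \right)} = 2 q$
$m{\left(d \right)} = \sqrt{2} \sqrt{d}$ ($m{\left(d \right)} = \sqrt{2 d} = \sqrt{2} \sqrt{d}$)
$T = \frac{160}{3}$ ($T = - \frac{\left(-31 - 9\right) 12}{9} = - \frac{\left(-40\right) 12}{9} = \left(- \frac{1}{9}\right) \left(-480\right) = \frac{160}{3} \approx 53.333$)
$\frac{589 + T}{b{\left(67 \right)} + m{\left(\left(-2\right) 6 - 1 \right)}} = \frac{589 + \frac{160}{3}}{2 \cdot 67 + \sqrt{2} \sqrt{\left(-2\right) 6 - 1}} = \frac{1927}{3 \left(134 + \sqrt{2} \sqrt{-12 - 1}\right)} = \frac{1927}{3 \left(134 + \sqrt{2} \sqrt{-13}\right)} = \frac{1927}{3 \left(134 + \sqrt{2} i \sqrt{13}\right)} = \frac{1927}{3 \left(134 + i \sqrt{26}\right)}$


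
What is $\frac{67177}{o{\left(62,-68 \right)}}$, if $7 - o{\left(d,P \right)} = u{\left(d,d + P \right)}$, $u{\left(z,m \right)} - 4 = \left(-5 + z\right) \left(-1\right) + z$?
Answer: $- \frac{67177}{2} \approx -33589.0$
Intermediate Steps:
$u{\left(z,m \right)} = 9$ ($u{\left(z,m \right)} = 4 + \left(\left(-5 + z\right) \left(-1\right) + z\right) = 4 + \left(\left(5 - z\right) + z\right) = 4 + 5 = 9$)
$o{\left(d,P \right)} = -2$ ($o{\left(d,P \right)} = 7 - 9 = -2$)
$\frac{67177}{o{\left(62,-68 \right)}} = \frac{67177}{-2} = 67177 \left(- \frac{1}{2}\right) = - \frac{67177}{2}$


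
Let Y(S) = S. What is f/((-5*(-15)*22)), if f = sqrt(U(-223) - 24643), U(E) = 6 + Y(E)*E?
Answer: sqrt(697)/275 ≈ 0.096003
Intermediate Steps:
U(E) = 6 + E**2 (U(E) = 6 + E*E = 6 + E**2)
f = 6*sqrt(697) (f = sqrt((6 + (-223)**2) - 24643) = sqrt((6 + 49729) - 24643) = sqrt(49735 - 24643) = sqrt(25092) = 6*sqrt(697) ≈ 158.40)
f/((-5*(-15)*22)) = (6*sqrt(697))/((-5*(-15)*22)) = (6*sqrt(697))/((75*22)) = (6*sqrt(697))/1650 = (6*sqrt(697))*(1/1650) = sqrt(697)/275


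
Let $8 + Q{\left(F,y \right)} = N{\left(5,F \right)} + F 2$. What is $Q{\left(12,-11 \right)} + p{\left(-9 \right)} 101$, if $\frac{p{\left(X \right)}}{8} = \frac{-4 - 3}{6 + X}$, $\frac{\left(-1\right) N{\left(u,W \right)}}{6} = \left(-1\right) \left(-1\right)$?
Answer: $\frac{5686}{3} \approx 1895.3$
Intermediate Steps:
$N{\left(u,W \right)} = -6$ ($N{\left(u,W \right)} = - 6 \left(\left(-1\right) \left(-1\right)\right) = \left(-6\right) 1 = -6$)
$Q{\left(F,y \right)} = -14 + 2 F$ ($Q{\left(F,y \right)} = -8 + \left(-6 + F 2\right) = -8 + \left(-6 + 2 F\right) = -14 + 2 F$)
$p{\left(X \right)} = - \frac{56}{6 + X}$ ($p{\left(X \right)} = 8 \frac{-4 - 3}{6 + X} = 8 \left(- \frac{7}{6 + X}\right) = - \frac{56}{6 + X}$)
$Q{\left(12,-11 \right)} + p{\left(-9 \right)} 101 = \left(-14 + 2 \cdot 12\right) + - \frac{56}{6 - 9} \cdot 101 = \left(-14 + 24\right) + - \frac{56}{-3} \cdot 101 = 10 + \left(-56\right) \left(- \frac{1}{3}\right) 101 = 10 + \frac{56}{3} \cdot 101 = 10 + \frac{5656}{3} = \frac{5686}{3}$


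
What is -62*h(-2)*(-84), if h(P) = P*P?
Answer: 20832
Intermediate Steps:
h(P) = P²
-62*h(-2)*(-84) = -62*(-2)²*(-84) = -62*4*(-84) = -248*(-84) = 20832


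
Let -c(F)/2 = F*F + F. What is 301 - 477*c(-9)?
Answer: 68989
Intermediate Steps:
c(F) = -2*F - 2*F² (c(F) = -2*(F*F + F) = -2*(F² + F) = -2*(F + F²) = -2*F - 2*F²)
301 - 477*c(-9) = 301 - (-954)*(-9)*(1 - 9) = 301 - (-954)*(-9)*(-8) = 301 - 477*(-144) = 301 + 68688 = 68989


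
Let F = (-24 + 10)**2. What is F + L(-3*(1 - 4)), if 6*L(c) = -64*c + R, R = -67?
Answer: 533/6 ≈ 88.833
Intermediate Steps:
F = 196 (F = (-14)**2 = 196)
L(c) = -67/6 - 32*c/3 (L(c) = (-64*c - 67)/6 = (-67 - 64*c)/6 = -67/6 - 32*c/3)
F + L(-3*(1 - 4)) = 196 + (-67/6 - (-32)*(1 - 4)) = 196 + (-67/6 - (-32)*(-3)) = 196 + (-67/6 - 32/3*9) = 196 + (-67/6 - 96) = 196 - 643/6 = 533/6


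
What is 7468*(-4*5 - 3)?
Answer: -171764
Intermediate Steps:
7468*(-4*5 - 3) = 7468*(-20 - 3) = 7468*(-23) = -171764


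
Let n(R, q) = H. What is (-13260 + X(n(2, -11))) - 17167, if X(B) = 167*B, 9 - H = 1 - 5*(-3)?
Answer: -31596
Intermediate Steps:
H = -7 (H = 9 - (1 - 5*(-3)) = 9 - (1 + 15) = 9 - 1*16 = 9 - 16 = -7)
n(R, q) = -7
(-13260 + X(n(2, -11))) - 17167 = (-13260 + 167*(-7)) - 17167 = (-13260 - 1169) - 17167 = -14429 - 17167 = -31596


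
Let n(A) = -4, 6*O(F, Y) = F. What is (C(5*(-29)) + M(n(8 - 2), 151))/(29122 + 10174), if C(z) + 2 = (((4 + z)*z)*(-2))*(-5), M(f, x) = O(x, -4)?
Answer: 1226839/235776 ≈ 5.2034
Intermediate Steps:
O(F, Y) = F/6
M(f, x) = x/6
C(z) = -2 + 10*z*(4 + z) (C(z) = -2 + (((4 + z)*z)*(-2))*(-5) = -2 + ((z*(4 + z))*(-2))*(-5) = -2 - 2*z*(4 + z)*(-5) = -2 + 10*z*(4 + z))
(C(5*(-29)) + M(n(8 - 2), 151))/(29122 + 10174) = ((-2 + 10*(5*(-29))**2 + 40*(5*(-29))) + (1/6)*151)/(29122 + 10174) = ((-2 + 10*(-145)**2 + 40*(-145)) + 151/6)/39296 = ((-2 + 10*21025 - 5800) + 151/6)*(1/39296) = ((-2 + 210250 - 5800) + 151/6)*(1/39296) = (204448 + 151/6)*(1/39296) = (1226839/6)*(1/39296) = 1226839/235776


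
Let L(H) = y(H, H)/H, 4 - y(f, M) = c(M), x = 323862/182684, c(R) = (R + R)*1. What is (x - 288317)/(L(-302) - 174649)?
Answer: 3976628711933/2408898900626 ≈ 1.6508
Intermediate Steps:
c(R) = 2*R (c(R) = (2*R)*1 = 2*R)
x = 161931/91342 (x = 323862*(1/182684) = 161931/91342 ≈ 1.7728)
y(f, M) = 4 - 2*M
L(H) = (4 - 2*H)/H
(x - 288317)/(L(-302) - 174649) = (161931/91342 - 288317)/((-2 + 4/(-302)) - 174649) = -26335289483/(91342*((-2 + 4*(-1/302)) - 174649)) = -26335289483/(91342*((-2 - 2/151) - 174649)) = -26335289483/(91342*(-304/151 - 174649)) = -26335289483/(91342*(-26372303/151)) = -26335289483/91342*(-151/26372303) = 3976628711933/2408898900626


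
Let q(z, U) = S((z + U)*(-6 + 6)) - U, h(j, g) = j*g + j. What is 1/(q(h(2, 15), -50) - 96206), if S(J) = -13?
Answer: -1/96169 ≈ -1.0398e-5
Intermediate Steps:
h(j, g) = j + g*j (h(j, g) = g*j + j = j + g*j)
q(z, U) = -13 - U
1/(q(h(2, 15), -50) - 96206) = 1/((-13 - 1*(-50)) - 96206) = 1/((-13 + 50) - 96206) = 1/(37 - 96206) = 1/(-96169) = -1/96169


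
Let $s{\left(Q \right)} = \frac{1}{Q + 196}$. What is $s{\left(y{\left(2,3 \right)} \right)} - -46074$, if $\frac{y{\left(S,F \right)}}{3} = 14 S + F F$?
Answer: $\frac{14144719}{307} \approx 46074.0$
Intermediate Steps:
$y{\left(S,F \right)} = 3 F^{2} + 42 S$ ($y{\left(S,F \right)} = 3 \left(14 S + F F\right) = 3 \left(14 S + F^{2}\right) = 3 \left(F^{2} + 14 S\right) = 3 F^{2} + 42 S$)
$s{\left(Q \right)} = \frac{1}{196 + Q}$
$s{\left(y{\left(2,3 \right)} \right)} - -46074 = \frac{1}{196 + \left(3 \cdot 3^{2} + 42 \cdot 2\right)} - -46074 = \frac{1}{196 + \left(3 \cdot 9 + 84\right)} + 46074 = \frac{1}{196 + \left(27 + 84\right)} + 46074 = \frac{1}{196 + 111} + 46074 = \frac{1}{307} + 46074 = \frac{14144719}{307}$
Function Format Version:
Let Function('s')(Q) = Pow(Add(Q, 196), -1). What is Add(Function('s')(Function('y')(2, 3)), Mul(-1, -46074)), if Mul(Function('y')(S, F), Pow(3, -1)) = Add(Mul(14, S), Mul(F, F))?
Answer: Rational(14144719, 307) ≈ 46074.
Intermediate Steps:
Function('y')(S, F) = Add(Mul(3, Pow(F, 2)), Mul(42, S)) (Function('y')(S, F) = Mul(3, Add(Mul(14, S), Mul(F, F))) = Mul(3, Add(Mul(14, S), Pow(F, 2))) = Mul(3, Add(Pow(F, 2), Mul(14, S))) = Add(Mul(3, Pow(F, 2)), Mul(42, S)))
Function('s')(Q) = Pow(Add(196, Q), -1)
Add(Function('s')(Function('y')(2, 3)), Mul(-1, -46074)) = Add(Pow(Add(196, Add(Mul(3, Pow(3, 2)), Mul(42, 2))), -1), Mul(-1, -46074)) = Add(Pow(Add(196, Add(Mul(3, 9), 84)), -1), 46074) = Add(Pow(Add(196, Add(27, 84)), -1), 46074) = Add(Pow(Add(196, 111), -1), 46074) = Add(Pow(307, -1), 46074) = Add(Rational(1, 307), 46074) = Rational(14144719, 307)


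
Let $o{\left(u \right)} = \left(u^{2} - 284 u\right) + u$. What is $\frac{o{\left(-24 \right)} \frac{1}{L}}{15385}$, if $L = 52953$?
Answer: $\frac{2456}{271560635} \approx 9.044 \cdot 10^{-6}$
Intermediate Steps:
$o{\left(u \right)} = u^{2} - 283 u$
$\frac{o{\left(-24 \right)} \frac{1}{L}}{15385} = \frac{- 24 \left(-283 - 24\right) \frac{1}{52953}}{15385} = \left(-24\right) \left(-307\right) \frac{1}{52953} \cdot \frac{1}{15385} = 7368 \cdot \frac{1}{52953} \cdot \frac{1}{15385} = \frac{2456}{17651} \cdot \frac{1}{15385} = \frac{2456}{271560635}$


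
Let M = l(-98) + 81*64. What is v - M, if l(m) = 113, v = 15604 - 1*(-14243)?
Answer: 24550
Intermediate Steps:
v = 29847 (v = 15604 + 14243 = 29847)
M = 5297 (M = 113 + 81*64 = 113 + 5184 = 5297)
v - M = 29847 - 1*5297 = 29847 - 5297 = 24550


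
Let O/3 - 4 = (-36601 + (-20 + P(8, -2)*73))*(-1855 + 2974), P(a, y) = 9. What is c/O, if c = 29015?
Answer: -29015/120731136 ≈ -0.00024033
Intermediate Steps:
O = -120731136 (O = 12 + 3*((-36601 + (-20 + 9*73))*(-1855 + 2974)) = 12 + 3*((-36601 + (-20 + 657))*1119) = 12 + 3*((-36601 + 637)*1119) = 12 + 3*(-35964*1119) = 12 + 3*(-40243716) = 12 - 120731148 = -120731136)
c/O = 29015/(-120731136) = 29015*(-1/120731136) = -29015/120731136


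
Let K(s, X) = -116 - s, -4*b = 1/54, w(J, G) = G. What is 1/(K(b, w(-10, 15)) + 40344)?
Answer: 216/8689249 ≈ 2.4858e-5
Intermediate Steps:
b = -1/216 (b = -¼/54 = -¼*1/54 = -1/216 ≈ -0.0046296)
1/(K(b, w(-10, 15)) + 40344) = 1/((-116 - 1*(-1/216)) + 40344) = 1/((-116 + 1/216) + 40344) = 1/(-25055/216 + 40344) = 1/(8689249/216) = 216/8689249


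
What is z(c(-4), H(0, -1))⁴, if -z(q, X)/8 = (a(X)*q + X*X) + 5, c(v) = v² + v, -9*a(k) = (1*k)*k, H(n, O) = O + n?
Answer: 157351936/81 ≈ 1.9426e+6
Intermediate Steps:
a(k) = -k²/9 (a(k) = -1*k*k/9 = -k*k/9 = -k²/9)
c(v) = v + v²
z(q, X) = -40 - 8*X² + 8*q*X²/9 (z(q, X) = -8*(((-X²/9)*q + X*X) + 5) = -8*((-q*X²/9 + X²) + 5) = -8*((X² - q*X²/9) + 5) = -8*(5 + X² - q*X²/9) = -40 - 8*X² + 8*q*X²/9)
z(c(-4), H(0, -1))⁴ = (-40 - 8*(-1 + 0)² + 8*(-4*(1 - 4))*(-1 + 0)²/9)⁴ = (-40 - 8*(-1)² + (8/9)*(-4*(-3))*(-1)²)⁴ = (-40 - 8*1 + (8/9)*12*1)⁴ = (-40 - 8 + 32/3)⁴ = (-112/3)⁴ = 157351936/81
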